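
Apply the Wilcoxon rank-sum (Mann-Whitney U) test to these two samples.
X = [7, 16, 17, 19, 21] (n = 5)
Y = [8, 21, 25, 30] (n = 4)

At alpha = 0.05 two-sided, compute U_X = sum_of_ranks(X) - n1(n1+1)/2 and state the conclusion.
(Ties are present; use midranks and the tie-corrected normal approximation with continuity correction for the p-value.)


Step 1: Combine and sort all 9 observations; assign midranks.
sorted (value, group): (7,X), (8,Y), (16,X), (17,X), (19,X), (21,X), (21,Y), (25,Y), (30,Y)
ranks: 7->1, 8->2, 16->3, 17->4, 19->5, 21->6.5, 21->6.5, 25->8, 30->9
Step 2: Rank sum for X: R1 = 1 + 3 + 4 + 5 + 6.5 = 19.5.
Step 3: U_X = R1 - n1(n1+1)/2 = 19.5 - 5*6/2 = 19.5 - 15 = 4.5.
       U_Y = n1*n2 - U_X = 20 - 4.5 = 15.5.
Step 4: Ties are present, so use the tie-corrected normal approximation (with continuity correction) for the p-value.
Step 5: p-value = 0.218742; compare to alpha = 0.05. fail to reject H0.

U_X = 4.5, p = 0.218742, fail to reject H0 at alpha = 0.05.


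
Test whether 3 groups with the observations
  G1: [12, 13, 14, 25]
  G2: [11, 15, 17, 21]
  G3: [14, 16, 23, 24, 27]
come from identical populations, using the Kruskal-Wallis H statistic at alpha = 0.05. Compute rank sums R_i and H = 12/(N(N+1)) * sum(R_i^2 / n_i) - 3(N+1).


Step 1: Combine all N = 13 observations and assign midranks.
sorted (value, group, rank): (11,G2,1), (12,G1,2), (13,G1,3), (14,G1,4.5), (14,G3,4.5), (15,G2,6), (16,G3,7), (17,G2,8), (21,G2,9), (23,G3,10), (24,G3,11), (25,G1,12), (27,G3,13)
Step 2: Sum ranks within each group.
R_1 = 21.5 (n_1 = 4)
R_2 = 24 (n_2 = 4)
R_3 = 45.5 (n_3 = 5)
Step 3: H = 12/(N(N+1)) * sum(R_i^2/n_i) - 3(N+1)
     = 12/(13*14) * (21.5^2/4 + 24^2/4 + 45.5^2/5) - 3*14
     = 0.065934 * 673.612 - 42
     = 2.414011.
Step 4: Ties present; correction factor C = 1 - 6/(13^3 - 13) = 0.997253. Corrected H = 2.414011 / 0.997253 = 2.420661.
Step 5: Under H0, H ~ chi^2(2); p-value = 0.298099.
Step 6: alpha = 0.05. fail to reject H0.

H = 2.4207, df = 2, p = 0.298099, fail to reject H0.


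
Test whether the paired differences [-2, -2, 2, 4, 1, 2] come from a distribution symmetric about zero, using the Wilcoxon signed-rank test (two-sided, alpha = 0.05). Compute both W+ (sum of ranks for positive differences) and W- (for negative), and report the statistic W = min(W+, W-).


Step 1: Drop any zero differences (none here) and take |d_i|.
|d| = [2, 2, 2, 4, 1, 2]
Step 2: Midrank |d_i| (ties get averaged ranks).
ranks: |2|->3.5, |2|->3.5, |2|->3.5, |4|->6, |1|->1, |2|->3.5
Step 3: Attach original signs; sum ranks with positive sign and with negative sign.
W+ = 3.5 + 6 + 1 + 3.5 = 14
W- = 3.5 + 3.5 = 7
(Check: W+ + W- = 21 should equal n(n+1)/2 = 21.)
Step 4: Test statistic W = min(W+, W-) = 7.
Step 5: Ties in |d|, so use the tie-corrected normal approximation.
        E[W] = n(n+1)/4 = 6*7/4 = 10.5.
        Tie groups: |d|=2 (t=4); sum(t^3 - t) = 60.
        Var[W] = n(n+1)(2n+1)/24 - sum(t^3-t)/48 = 546/24 - 60/48 = 21.5.
        z = (W - E[W]) / sqrt(Var[W]) = (7 - 10.5) / 4.6368 = -0.7548.
        Two-sided p = 2*Phi(z) = 0.450351.
Step 6: alpha = 0.05. fail to reject H0.

W+ = 14, W- = 7, W = min = 7, p = 0.450351, fail to reject H0.


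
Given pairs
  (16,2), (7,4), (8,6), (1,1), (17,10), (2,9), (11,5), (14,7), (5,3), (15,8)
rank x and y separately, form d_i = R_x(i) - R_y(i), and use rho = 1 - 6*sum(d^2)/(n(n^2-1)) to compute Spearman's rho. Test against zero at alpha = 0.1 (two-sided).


Step 1: Rank x and y separately (midranks; no ties here).
rank(x): 16->9, 7->4, 8->5, 1->1, 17->10, 2->2, 11->6, 14->7, 5->3, 15->8
rank(y): 2->2, 4->4, 6->6, 1->1, 10->10, 9->9, 5->5, 7->7, 3->3, 8->8
Step 2: d_i = R_x(i) - R_y(i); compute d_i^2.
  (9-2)^2=49, (4-4)^2=0, (5-6)^2=1, (1-1)^2=0, (10-10)^2=0, (2-9)^2=49, (6-5)^2=1, (7-7)^2=0, (3-3)^2=0, (8-8)^2=0
sum(d^2) = 100.
Step 3: rho = 1 - 6*100 / (10*(10^2 - 1)) = 1 - 600/990 = 0.393939.
Step 4: Under H0, t = rho * sqrt((n-2)/(1-rho^2)) = 1.2123 ~ t(8).
Step 5: Two-sided p-value from the t-distribution with 8 df = 0.259998.
Step 6: alpha = 0.1. fail to reject H0.

rho = 0.3939, p = 0.259998, fail to reject H0 at alpha = 0.1.


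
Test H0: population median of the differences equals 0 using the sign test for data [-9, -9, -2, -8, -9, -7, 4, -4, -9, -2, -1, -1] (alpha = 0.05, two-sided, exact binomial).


Step 1: Discard zero differences. Original n = 12; n_eff = number of nonzero differences = 12.
Nonzero differences (with sign): -9, -9, -2, -8, -9, -7, +4, -4, -9, -2, -1, -1
Step 2: Count signs: positive = 1, negative = 11.
Step 3: Under H0: P(positive) = 0.5, so the number of positives S ~ Bin(12, 0.5).
Step 4: Two-sided exact p-value = sum of Bin(12,0.5) probabilities at or below the observed probability = 0.006348.
Step 5: alpha = 0.05. reject H0.

n_eff = 12, pos = 1, neg = 11, p = 0.006348, reject H0.


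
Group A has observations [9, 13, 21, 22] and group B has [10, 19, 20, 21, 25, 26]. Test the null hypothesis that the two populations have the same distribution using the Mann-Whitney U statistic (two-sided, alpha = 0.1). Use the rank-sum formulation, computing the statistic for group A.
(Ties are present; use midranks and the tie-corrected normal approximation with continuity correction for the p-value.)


Step 1: Combine and sort all 10 observations; assign midranks.
sorted (value, group): (9,X), (10,Y), (13,X), (19,Y), (20,Y), (21,X), (21,Y), (22,X), (25,Y), (26,Y)
ranks: 9->1, 10->2, 13->3, 19->4, 20->5, 21->6.5, 21->6.5, 22->8, 25->9, 26->10
Step 2: Rank sum for X: R1 = 1 + 3 + 6.5 + 8 = 18.5.
Step 3: U_X = R1 - n1(n1+1)/2 = 18.5 - 4*5/2 = 18.5 - 10 = 8.5.
       U_Y = n1*n2 - U_X = 24 - 8.5 = 15.5.
Step 4: Ties are present, so use the tie-corrected normal approximation (with continuity correction) for the p-value.
Step 5: p-value = 0.521166; compare to alpha = 0.1. fail to reject H0.

U_X = 8.5, p = 0.521166, fail to reject H0 at alpha = 0.1.


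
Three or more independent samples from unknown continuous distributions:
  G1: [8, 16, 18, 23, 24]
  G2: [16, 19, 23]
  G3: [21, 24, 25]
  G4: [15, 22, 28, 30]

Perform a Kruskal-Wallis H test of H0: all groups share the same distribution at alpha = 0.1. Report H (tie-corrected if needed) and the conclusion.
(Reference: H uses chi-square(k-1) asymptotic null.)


Step 1: Combine all N = 15 observations and assign midranks.
sorted (value, group, rank): (8,G1,1), (15,G4,2), (16,G1,3.5), (16,G2,3.5), (18,G1,5), (19,G2,6), (21,G3,7), (22,G4,8), (23,G1,9.5), (23,G2,9.5), (24,G1,11.5), (24,G3,11.5), (25,G3,13), (28,G4,14), (30,G4,15)
Step 2: Sum ranks within each group.
R_1 = 30.5 (n_1 = 5)
R_2 = 19 (n_2 = 3)
R_3 = 31.5 (n_3 = 3)
R_4 = 39 (n_4 = 4)
Step 3: H = 12/(N(N+1)) * sum(R_i^2/n_i) - 3(N+1)
     = 12/(15*16) * (30.5^2/5 + 19^2/3 + 31.5^2/3 + 39^2/4) - 3*16
     = 0.050000 * 1017.38 - 48
     = 2.869167.
Step 4: Ties present; correction factor C = 1 - 18/(15^3 - 15) = 0.994643. Corrected H = 2.869167 / 0.994643 = 2.884620.
Step 5: Under H0, H ~ chi^2(3); p-value = 0.409759.
Step 6: alpha = 0.1. fail to reject H0.

H = 2.8846, df = 3, p = 0.409759, fail to reject H0.


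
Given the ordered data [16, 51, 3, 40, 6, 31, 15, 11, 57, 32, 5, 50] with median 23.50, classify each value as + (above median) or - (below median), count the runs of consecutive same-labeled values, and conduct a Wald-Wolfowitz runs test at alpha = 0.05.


Step 1: Compute median = 23.50; label A = above, B = below.
Labels in order: BABABABBAABA  (n_A = 6, n_B = 6)
Step 2: Count runs R = 10.
Step 3: Under H0 (random ordering), E[R] = 2*n_A*n_B/(n_A+n_B) + 1 = 2*6*6/12 + 1 = 7.0000.
        Var[R] = 2*n_A*n_B*(2*n_A*n_B - n_A - n_B) / ((n_A+n_B)^2 * (n_A+n_B-1)) = 4320/1584 = 2.7273.
        SD[R] = 1.6514.
Step 4: Continuity-corrected z = (R - 0.5 - E[R]) / SD[R] = (10 - 0.5 - 7.0000) / 1.6514 = 1.5138.
Step 5: Two-sided p-value via normal approximation = 2*(1 - Phi(|z|)) = 0.130070.
Step 6: alpha = 0.05. fail to reject H0.

R = 10, z = 1.5138, p = 0.130070, fail to reject H0.


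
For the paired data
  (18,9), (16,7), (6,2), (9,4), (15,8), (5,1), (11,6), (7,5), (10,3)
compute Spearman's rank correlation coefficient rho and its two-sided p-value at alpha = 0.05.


Step 1: Rank x and y separately (midranks; no ties here).
rank(x): 18->9, 16->8, 6->2, 9->4, 15->7, 5->1, 11->6, 7->3, 10->5
rank(y): 9->9, 7->7, 2->2, 4->4, 8->8, 1->1, 6->6, 5->5, 3->3
Step 2: d_i = R_x(i) - R_y(i); compute d_i^2.
  (9-9)^2=0, (8-7)^2=1, (2-2)^2=0, (4-4)^2=0, (7-8)^2=1, (1-1)^2=0, (6-6)^2=0, (3-5)^2=4, (5-3)^2=4
sum(d^2) = 10.
Step 3: rho = 1 - 6*10 / (9*(9^2 - 1)) = 1 - 60/720 = 0.916667.
Step 4: Under H0, t = rho * sqrt((n-2)/(1-rho^2)) = 6.0685 ~ t(7).
Step 5: Two-sided p-value from the t-distribution with 7 df = 0.000507.
Step 6: alpha = 0.05. reject H0.

rho = 0.9167, p = 0.000507, reject H0 at alpha = 0.05.


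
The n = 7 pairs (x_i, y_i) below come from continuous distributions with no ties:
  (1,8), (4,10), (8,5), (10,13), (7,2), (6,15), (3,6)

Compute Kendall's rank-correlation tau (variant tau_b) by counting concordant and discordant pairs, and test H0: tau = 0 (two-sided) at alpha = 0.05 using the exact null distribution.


Step 1: Enumerate the 21 unordered pairs (i,j) with i<j and classify each by sign(x_j-x_i) * sign(y_j-y_i).
  (1,2):dx=+3,dy=+2->C; (1,3):dx=+7,dy=-3->D; (1,4):dx=+9,dy=+5->C; (1,5):dx=+6,dy=-6->D
  (1,6):dx=+5,dy=+7->C; (1,7):dx=+2,dy=-2->D; (2,3):dx=+4,dy=-5->D; (2,4):dx=+6,dy=+3->C
  (2,5):dx=+3,dy=-8->D; (2,6):dx=+2,dy=+5->C; (2,7):dx=-1,dy=-4->C; (3,4):dx=+2,dy=+8->C
  (3,5):dx=-1,dy=-3->C; (3,6):dx=-2,dy=+10->D; (3,7):dx=-5,dy=+1->D; (4,5):dx=-3,dy=-11->C
  (4,6):dx=-4,dy=+2->D; (4,7):dx=-7,dy=-7->C; (5,6):dx=-1,dy=+13->D; (5,7):dx=-4,dy=+4->D
  (6,7):dx=-3,dy=-9->C
Step 2: C = 11, D = 10, total pairs = 21.
Step 3: tau = (C - D)/(n(n-1)/2) = (11 - 10)/21 = 0.047619.
Step 4: Exact two-sided p-value (enumerate n! = 5040 permutations of y under H0): p = 1.000000.
Step 5: alpha = 0.05. fail to reject H0.

tau_b = 0.0476 (C=11, D=10), p = 1.000000, fail to reject H0.


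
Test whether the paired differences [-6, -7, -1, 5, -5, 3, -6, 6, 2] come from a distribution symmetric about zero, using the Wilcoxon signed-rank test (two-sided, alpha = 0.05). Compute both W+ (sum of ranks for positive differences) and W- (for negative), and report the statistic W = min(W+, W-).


Step 1: Drop any zero differences (none here) and take |d_i|.
|d| = [6, 7, 1, 5, 5, 3, 6, 6, 2]
Step 2: Midrank |d_i| (ties get averaged ranks).
ranks: |6|->7, |7|->9, |1|->1, |5|->4.5, |5|->4.5, |3|->3, |6|->7, |6|->7, |2|->2
Step 3: Attach original signs; sum ranks with positive sign and with negative sign.
W+ = 4.5 + 3 + 7 + 2 = 16.5
W- = 7 + 9 + 1 + 4.5 + 7 = 28.5
(Check: W+ + W- = 45 should equal n(n+1)/2 = 45.)
Step 4: Test statistic W = min(W+, W-) = 16.5.
Step 5: Ties in |d|, so use the tie-corrected normal approximation.
        E[W] = n(n+1)/4 = 9*10/4 = 22.5.
        Tie groups: |d|=5 (t=2), |d|=6 (t=3); sum(t^3 - t) = 30.
        Var[W] = n(n+1)(2n+1)/24 - sum(t^3-t)/48 = 1710/24 - 30/48 = 70.625.
        z = (W - E[W]) / sqrt(Var[W]) = (16.5 - 22.5) / 8.4039 = -0.7140.
        Two-sided p = 2*Phi(z) = 0.475254.
Step 6: alpha = 0.05. fail to reject H0.

W+ = 16.5, W- = 28.5, W = min = 16.5, p = 0.475254, fail to reject H0.


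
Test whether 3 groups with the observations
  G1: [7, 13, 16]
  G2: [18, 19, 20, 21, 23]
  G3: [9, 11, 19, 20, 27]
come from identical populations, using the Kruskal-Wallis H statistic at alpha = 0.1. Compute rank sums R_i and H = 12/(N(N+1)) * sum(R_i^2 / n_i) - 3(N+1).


Step 1: Combine all N = 13 observations and assign midranks.
sorted (value, group, rank): (7,G1,1), (9,G3,2), (11,G3,3), (13,G1,4), (16,G1,5), (18,G2,6), (19,G2,7.5), (19,G3,7.5), (20,G2,9.5), (20,G3,9.5), (21,G2,11), (23,G2,12), (27,G3,13)
Step 2: Sum ranks within each group.
R_1 = 10 (n_1 = 3)
R_2 = 46 (n_2 = 5)
R_3 = 35 (n_3 = 5)
Step 3: H = 12/(N(N+1)) * sum(R_i^2/n_i) - 3(N+1)
     = 12/(13*14) * (10^2/3 + 46^2/5 + 35^2/5) - 3*14
     = 0.065934 * 701.533 - 42
     = 4.254945.
Step 4: Ties present; correction factor C = 1 - 12/(13^3 - 13) = 0.994505. Corrected H = 4.254945 / 0.994505 = 4.278453.
Step 5: Under H0, H ~ chi^2(2); p-value = 0.117746.
Step 6: alpha = 0.1. fail to reject H0.

H = 4.2785, df = 2, p = 0.117746, fail to reject H0.


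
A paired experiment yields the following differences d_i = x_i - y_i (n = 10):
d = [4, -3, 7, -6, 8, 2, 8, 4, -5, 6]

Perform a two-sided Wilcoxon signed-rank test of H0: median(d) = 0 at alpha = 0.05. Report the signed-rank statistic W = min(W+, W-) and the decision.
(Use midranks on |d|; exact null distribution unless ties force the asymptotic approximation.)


Step 1: Drop any zero differences (none here) and take |d_i|.
|d| = [4, 3, 7, 6, 8, 2, 8, 4, 5, 6]
Step 2: Midrank |d_i| (ties get averaged ranks).
ranks: |4|->3.5, |3|->2, |7|->8, |6|->6.5, |8|->9.5, |2|->1, |8|->9.5, |4|->3.5, |5|->5, |6|->6.5
Step 3: Attach original signs; sum ranks with positive sign and with negative sign.
W+ = 3.5 + 8 + 9.5 + 1 + 9.5 + 3.5 + 6.5 = 41.5
W- = 2 + 6.5 + 5 = 13.5
(Check: W+ + W- = 55 should equal n(n+1)/2 = 55.)
Step 4: Test statistic W = min(W+, W-) = 13.5.
Step 5: Ties in |d|, so use the tie-corrected normal approximation.
        E[W] = n(n+1)/4 = 10*11/4 = 27.5.
        Tie groups: |d|=4 (t=2), |d|=6 (t=2), |d|=8 (t=2); sum(t^3 - t) = 18.
        Var[W] = n(n+1)(2n+1)/24 - sum(t^3-t)/48 = 2310/24 - 18/48 = 95.875.
        z = (W - E[W]) / sqrt(Var[W]) = (13.5 - 27.5) / 9.7916 = -1.4298.
        Two-sided p = 2*Phi(z) = 0.152774.
Step 6: alpha = 0.05. fail to reject H0.

W+ = 41.5, W- = 13.5, W = min = 13.5, p = 0.152774, fail to reject H0.


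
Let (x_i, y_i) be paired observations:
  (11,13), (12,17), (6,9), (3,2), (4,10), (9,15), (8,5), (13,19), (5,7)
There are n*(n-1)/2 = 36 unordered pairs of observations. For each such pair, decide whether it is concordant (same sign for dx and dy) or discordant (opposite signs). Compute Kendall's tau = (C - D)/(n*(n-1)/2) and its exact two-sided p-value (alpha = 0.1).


Step 1: Enumerate the 36 unordered pairs (i,j) with i<j and classify each by sign(x_j-x_i) * sign(y_j-y_i).
  (1,2):dx=+1,dy=+4->C; (1,3):dx=-5,dy=-4->C; (1,4):dx=-8,dy=-11->C; (1,5):dx=-7,dy=-3->C
  (1,6):dx=-2,dy=+2->D; (1,7):dx=-3,dy=-8->C; (1,8):dx=+2,dy=+6->C; (1,9):dx=-6,dy=-6->C
  (2,3):dx=-6,dy=-8->C; (2,4):dx=-9,dy=-15->C; (2,5):dx=-8,dy=-7->C; (2,6):dx=-3,dy=-2->C
  (2,7):dx=-4,dy=-12->C; (2,8):dx=+1,dy=+2->C; (2,9):dx=-7,dy=-10->C; (3,4):dx=-3,dy=-7->C
  (3,5):dx=-2,dy=+1->D; (3,6):dx=+3,dy=+6->C; (3,7):dx=+2,dy=-4->D; (3,8):dx=+7,dy=+10->C
  (3,9):dx=-1,dy=-2->C; (4,5):dx=+1,dy=+8->C; (4,6):dx=+6,dy=+13->C; (4,7):dx=+5,dy=+3->C
  (4,8):dx=+10,dy=+17->C; (4,9):dx=+2,dy=+5->C; (5,6):dx=+5,dy=+5->C; (5,7):dx=+4,dy=-5->D
  (5,8):dx=+9,dy=+9->C; (5,9):dx=+1,dy=-3->D; (6,7):dx=-1,dy=-10->C; (6,8):dx=+4,dy=+4->C
  (6,9):dx=-4,dy=-8->C; (7,8):dx=+5,dy=+14->C; (7,9):dx=-3,dy=+2->D; (8,9):dx=-8,dy=-12->C
Step 2: C = 30, D = 6, total pairs = 36.
Step 3: tau = (C - D)/(n(n-1)/2) = (30 - 6)/36 = 0.666667.
Step 4: Exact two-sided p-value (enumerate n! = 362880 permutations of y under H0): p = 0.012665.
Step 5: alpha = 0.1. reject H0.

tau_b = 0.6667 (C=30, D=6), p = 0.012665, reject H0.


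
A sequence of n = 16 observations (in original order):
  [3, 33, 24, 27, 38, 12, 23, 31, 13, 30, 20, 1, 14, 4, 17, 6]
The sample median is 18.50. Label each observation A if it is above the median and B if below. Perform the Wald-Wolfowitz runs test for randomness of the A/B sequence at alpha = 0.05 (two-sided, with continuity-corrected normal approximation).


Step 1: Compute median = 18.50; label A = above, B = below.
Labels in order: BAAAABAABAABBBBB  (n_A = 8, n_B = 8)
Step 2: Count runs R = 7.
Step 3: Under H0 (random ordering), E[R] = 2*n_A*n_B/(n_A+n_B) + 1 = 2*8*8/16 + 1 = 9.0000.
        Var[R] = 2*n_A*n_B*(2*n_A*n_B - n_A - n_B) / ((n_A+n_B)^2 * (n_A+n_B-1)) = 14336/3840 = 3.7333.
        SD[R] = 1.9322.
Step 4: Continuity-corrected z = (R + 0.5 - E[R]) / SD[R] = (7 + 0.5 - 9.0000) / 1.9322 = -0.7763.
Step 5: Two-sided p-value via normal approximation = 2*(1 - Phi(|z|)) = 0.437558.
Step 6: alpha = 0.05. fail to reject H0.

R = 7, z = -0.7763, p = 0.437558, fail to reject H0.


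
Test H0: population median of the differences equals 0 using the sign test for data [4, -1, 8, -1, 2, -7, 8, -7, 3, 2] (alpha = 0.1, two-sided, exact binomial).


Step 1: Discard zero differences. Original n = 10; n_eff = number of nonzero differences = 10.
Nonzero differences (with sign): +4, -1, +8, -1, +2, -7, +8, -7, +3, +2
Step 2: Count signs: positive = 6, negative = 4.
Step 3: Under H0: P(positive) = 0.5, so the number of positives S ~ Bin(10, 0.5).
Step 4: Two-sided exact p-value = sum of Bin(10,0.5) probabilities at or below the observed probability = 0.753906.
Step 5: alpha = 0.1. fail to reject H0.

n_eff = 10, pos = 6, neg = 4, p = 0.753906, fail to reject H0.


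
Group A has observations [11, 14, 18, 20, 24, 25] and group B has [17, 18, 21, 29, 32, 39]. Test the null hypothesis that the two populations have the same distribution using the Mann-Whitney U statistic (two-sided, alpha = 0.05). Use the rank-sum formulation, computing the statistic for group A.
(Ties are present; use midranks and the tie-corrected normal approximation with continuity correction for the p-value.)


Step 1: Combine and sort all 12 observations; assign midranks.
sorted (value, group): (11,X), (14,X), (17,Y), (18,X), (18,Y), (20,X), (21,Y), (24,X), (25,X), (29,Y), (32,Y), (39,Y)
ranks: 11->1, 14->2, 17->3, 18->4.5, 18->4.5, 20->6, 21->7, 24->8, 25->9, 29->10, 32->11, 39->12
Step 2: Rank sum for X: R1 = 1 + 2 + 4.5 + 6 + 8 + 9 = 30.5.
Step 3: U_X = R1 - n1(n1+1)/2 = 30.5 - 6*7/2 = 30.5 - 21 = 9.5.
       U_Y = n1*n2 - U_X = 36 - 9.5 = 26.5.
Step 4: Ties are present, so use the tie-corrected normal approximation (with continuity correction) for the p-value.
Step 5: p-value = 0.199397; compare to alpha = 0.05. fail to reject H0.

U_X = 9.5, p = 0.199397, fail to reject H0 at alpha = 0.05.


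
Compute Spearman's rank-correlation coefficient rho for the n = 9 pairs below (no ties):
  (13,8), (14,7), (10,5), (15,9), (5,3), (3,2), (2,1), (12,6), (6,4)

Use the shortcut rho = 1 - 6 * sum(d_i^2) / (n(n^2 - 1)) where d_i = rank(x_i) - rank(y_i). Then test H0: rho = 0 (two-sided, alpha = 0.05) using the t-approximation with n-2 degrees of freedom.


Step 1: Rank x and y separately (midranks; no ties here).
rank(x): 13->7, 14->8, 10->5, 15->9, 5->3, 3->2, 2->1, 12->6, 6->4
rank(y): 8->8, 7->7, 5->5, 9->9, 3->3, 2->2, 1->1, 6->6, 4->4
Step 2: d_i = R_x(i) - R_y(i); compute d_i^2.
  (7-8)^2=1, (8-7)^2=1, (5-5)^2=0, (9-9)^2=0, (3-3)^2=0, (2-2)^2=0, (1-1)^2=0, (6-6)^2=0, (4-4)^2=0
sum(d^2) = 2.
Step 3: rho = 1 - 6*2 / (9*(9^2 - 1)) = 1 - 12/720 = 0.983333.
Step 4: Under H0, t = rho * sqrt((n-2)/(1-rho^2)) = 14.3096 ~ t(7).
Step 5: Two-sided p-value from the t-distribution with 7 df = 0.000002.
Step 6: alpha = 0.05. reject H0.

rho = 0.9833, p = 0.000002, reject H0 at alpha = 0.05.


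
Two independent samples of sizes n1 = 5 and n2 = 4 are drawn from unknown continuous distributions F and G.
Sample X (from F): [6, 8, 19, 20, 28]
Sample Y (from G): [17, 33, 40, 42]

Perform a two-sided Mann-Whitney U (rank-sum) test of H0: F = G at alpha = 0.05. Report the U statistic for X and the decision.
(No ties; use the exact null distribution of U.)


Step 1: Combine and sort all 9 observations; assign midranks.
sorted (value, group): (6,X), (8,X), (17,Y), (19,X), (20,X), (28,X), (33,Y), (40,Y), (42,Y)
ranks: 6->1, 8->2, 17->3, 19->4, 20->5, 28->6, 33->7, 40->8, 42->9
Step 2: Rank sum for X: R1 = 1 + 2 + 4 + 5 + 6 = 18.
Step 3: U_X = R1 - n1(n1+1)/2 = 18 - 5*6/2 = 18 - 15 = 3.
       U_Y = n1*n2 - U_X = 20 - 3 = 17.
Step 4: No ties, so the exact null distribution of U (based on enumerating the C(9,5) = 126 equally likely rank assignments) gives the two-sided p-value.
Step 5: p-value = 0.111111; compare to alpha = 0.05. fail to reject H0.

U_X = 3, p = 0.111111, fail to reject H0 at alpha = 0.05.


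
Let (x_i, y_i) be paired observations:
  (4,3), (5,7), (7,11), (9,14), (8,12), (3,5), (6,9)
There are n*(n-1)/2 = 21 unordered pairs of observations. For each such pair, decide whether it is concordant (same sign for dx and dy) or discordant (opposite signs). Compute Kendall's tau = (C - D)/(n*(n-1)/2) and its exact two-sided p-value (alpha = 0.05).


Step 1: Enumerate the 21 unordered pairs (i,j) with i<j and classify each by sign(x_j-x_i) * sign(y_j-y_i).
  (1,2):dx=+1,dy=+4->C; (1,3):dx=+3,dy=+8->C; (1,4):dx=+5,dy=+11->C; (1,5):dx=+4,dy=+9->C
  (1,6):dx=-1,dy=+2->D; (1,7):dx=+2,dy=+6->C; (2,3):dx=+2,dy=+4->C; (2,4):dx=+4,dy=+7->C
  (2,5):dx=+3,dy=+5->C; (2,6):dx=-2,dy=-2->C; (2,7):dx=+1,dy=+2->C; (3,4):dx=+2,dy=+3->C
  (3,5):dx=+1,dy=+1->C; (3,6):dx=-4,dy=-6->C; (3,7):dx=-1,dy=-2->C; (4,5):dx=-1,dy=-2->C
  (4,6):dx=-6,dy=-9->C; (4,7):dx=-3,dy=-5->C; (5,6):dx=-5,dy=-7->C; (5,7):dx=-2,dy=-3->C
  (6,7):dx=+3,dy=+4->C
Step 2: C = 20, D = 1, total pairs = 21.
Step 3: tau = (C - D)/(n(n-1)/2) = (20 - 1)/21 = 0.904762.
Step 4: Exact two-sided p-value (enumerate n! = 5040 permutations of y under H0): p = 0.002778.
Step 5: alpha = 0.05. reject H0.

tau_b = 0.9048 (C=20, D=1), p = 0.002778, reject H0.


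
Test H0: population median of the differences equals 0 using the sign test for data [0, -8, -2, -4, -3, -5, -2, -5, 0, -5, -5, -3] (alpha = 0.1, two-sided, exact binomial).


Step 1: Discard zero differences. Original n = 12; n_eff = number of nonzero differences = 10.
Nonzero differences (with sign): -8, -2, -4, -3, -5, -2, -5, -5, -5, -3
Step 2: Count signs: positive = 0, negative = 10.
Step 3: Under H0: P(positive) = 0.5, so the number of positives S ~ Bin(10, 0.5).
Step 4: Two-sided exact p-value = sum of Bin(10,0.5) probabilities at or below the observed probability = 0.001953.
Step 5: alpha = 0.1. reject H0.

n_eff = 10, pos = 0, neg = 10, p = 0.001953, reject H0.


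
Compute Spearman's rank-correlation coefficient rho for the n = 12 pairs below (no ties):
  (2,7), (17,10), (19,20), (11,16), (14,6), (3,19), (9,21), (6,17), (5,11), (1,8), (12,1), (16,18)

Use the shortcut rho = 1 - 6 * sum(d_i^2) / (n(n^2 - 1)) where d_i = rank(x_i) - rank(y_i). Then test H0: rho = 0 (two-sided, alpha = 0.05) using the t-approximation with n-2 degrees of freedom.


Step 1: Rank x and y separately (midranks; no ties here).
rank(x): 2->2, 17->11, 19->12, 11->7, 14->9, 3->3, 9->6, 6->5, 5->4, 1->1, 12->8, 16->10
rank(y): 7->3, 10->5, 20->11, 16->7, 6->2, 19->10, 21->12, 17->8, 11->6, 8->4, 1->1, 18->9
Step 2: d_i = R_x(i) - R_y(i); compute d_i^2.
  (2-3)^2=1, (11-5)^2=36, (12-11)^2=1, (7-7)^2=0, (9-2)^2=49, (3-10)^2=49, (6-12)^2=36, (5-8)^2=9, (4-6)^2=4, (1-4)^2=9, (8-1)^2=49, (10-9)^2=1
sum(d^2) = 244.
Step 3: rho = 1 - 6*244 / (12*(12^2 - 1)) = 1 - 1464/1716 = 0.146853.
Step 4: Under H0, t = rho * sqrt((n-2)/(1-rho^2)) = 0.4695 ~ t(10).
Step 5: Two-sided p-value from the t-distribution with 10 df = 0.648796.
Step 6: alpha = 0.05. fail to reject H0.

rho = 0.1469, p = 0.648796, fail to reject H0 at alpha = 0.05.


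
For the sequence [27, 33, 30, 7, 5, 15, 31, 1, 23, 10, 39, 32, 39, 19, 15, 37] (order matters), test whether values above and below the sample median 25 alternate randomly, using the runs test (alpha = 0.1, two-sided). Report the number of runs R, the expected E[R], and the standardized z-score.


Step 1: Compute median = 25; label A = above, B = below.
Labels in order: AAABBBABBBAAABBA  (n_A = 8, n_B = 8)
Step 2: Count runs R = 7.
Step 3: Under H0 (random ordering), E[R] = 2*n_A*n_B/(n_A+n_B) + 1 = 2*8*8/16 + 1 = 9.0000.
        Var[R] = 2*n_A*n_B*(2*n_A*n_B - n_A - n_B) / ((n_A+n_B)^2 * (n_A+n_B-1)) = 14336/3840 = 3.7333.
        SD[R] = 1.9322.
Step 4: Continuity-corrected z = (R + 0.5 - E[R]) / SD[R] = (7 + 0.5 - 9.0000) / 1.9322 = -0.7763.
Step 5: Two-sided p-value via normal approximation = 2*(1 - Phi(|z|)) = 0.437558.
Step 6: alpha = 0.1. fail to reject H0.

R = 7, z = -0.7763, p = 0.437558, fail to reject H0.


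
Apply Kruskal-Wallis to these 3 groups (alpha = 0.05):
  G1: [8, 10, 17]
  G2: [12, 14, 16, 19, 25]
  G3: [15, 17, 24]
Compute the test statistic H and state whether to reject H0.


Step 1: Combine all N = 11 observations and assign midranks.
sorted (value, group, rank): (8,G1,1), (10,G1,2), (12,G2,3), (14,G2,4), (15,G3,5), (16,G2,6), (17,G1,7.5), (17,G3,7.5), (19,G2,9), (24,G3,10), (25,G2,11)
Step 2: Sum ranks within each group.
R_1 = 10.5 (n_1 = 3)
R_2 = 33 (n_2 = 5)
R_3 = 22.5 (n_3 = 3)
Step 3: H = 12/(N(N+1)) * sum(R_i^2/n_i) - 3(N+1)
     = 12/(11*12) * (10.5^2/3 + 33^2/5 + 22.5^2/3) - 3*12
     = 0.090909 * 423.3 - 36
     = 2.481818.
Step 4: Ties present; correction factor C = 1 - 6/(11^3 - 11) = 0.995455. Corrected H = 2.481818 / 0.995455 = 2.493151.
Step 5: Under H0, H ~ chi^2(2); p-value = 0.287488.
Step 6: alpha = 0.05. fail to reject H0.

H = 2.4932, df = 2, p = 0.287488, fail to reject H0.


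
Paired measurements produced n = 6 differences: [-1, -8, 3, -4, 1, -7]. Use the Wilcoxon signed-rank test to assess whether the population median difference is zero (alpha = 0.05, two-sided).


Step 1: Drop any zero differences (none here) and take |d_i|.
|d| = [1, 8, 3, 4, 1, 7]
Step 2: Midrank |d_i| (ties get averaged ranks).
ranks: |1|->1.5, |8|->6, |3|->3, |4|->4, |1|->1.5, |7|->5
Step 3: Attach original signs; sum ranks with positive sign and with negative sign.
W+ = 3 + 1.5 = 4.5
W- = 1.5 + 6 + 4 + 5 = 16.5
(Check: W+ + W- = 21 should equal n(n+1)/2 = 21.)
Step 4: Test statistic W = min(W+, W-) = 4.5.
Step 5: Ties in |d|, so use the tie-corrected normal approximation.
        E[W] = n(n+1)/4 = 6*7/4 = 10.5.
        Tie groups: |d|=1 (t=2); sum(t^3 - t) = 6.
        Var[W] = n(n+1)(2n+1)/24 - sum(t^3-t)/48 = 546/24 - 6/48 = 22.625.
        z = (W - E[W]) / sqrt(Var[W]) = (4.5 - 10.5) / 4.7566 = -1.2614.
        Two-sided p = 2*Phi(z) = 0.207160.
Step 6: alpha = 0.05. fail to reject H0.

W+ = 4.5, W- = 16.5, W = min = 4.5, p = 0.207160, fail to reject H0.


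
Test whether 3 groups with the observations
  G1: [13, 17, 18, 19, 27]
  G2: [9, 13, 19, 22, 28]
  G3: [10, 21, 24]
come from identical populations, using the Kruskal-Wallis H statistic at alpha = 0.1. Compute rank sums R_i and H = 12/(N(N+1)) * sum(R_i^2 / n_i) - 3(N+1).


Step 1: Combine all N = 13 observations and assign midranks.
sorted (value, group, rank): (9,G2,1), (10,G3,2), (13,G1,3.5), (13,G2,3.5), (17,G1,5), (18,G1,6), (19,G1,7.5), (19,G2,7.5), (21,G3,9), (22,G2,10), (24,G3,11), (27,G1,12), (28,G2,13)
Step 2: Sum ranks within each group.
R_1 = 34 (n_1 = 5)
R_2 = 35 (n_2 = 5)
R_3 = 22 (n_3 = 3)
Step 3: H = 12/(N(N+1)) * sum(R_i^2/n_i) - 3(N+1)
     = 12/(13*14) * (34^2/5 + 35^2/5 + 22^2/3) - 3*14
     = 0.065934 * 637.533 - 42
     = 0.035165.
Step 4: Ties present; correction factor C = 1 - 12/(13^3 - 13) = 0.994505. Corrected H = 0.035165 / 0.994505 = 0.035359.
Step 5: Under H0, H ~ chi^2(2); p-value = 0.982476.
Step 6: alpha = 0.1. fail to reject H0.

H = 0.0354, df = 2, p = 0.982476, fail to reject H0.


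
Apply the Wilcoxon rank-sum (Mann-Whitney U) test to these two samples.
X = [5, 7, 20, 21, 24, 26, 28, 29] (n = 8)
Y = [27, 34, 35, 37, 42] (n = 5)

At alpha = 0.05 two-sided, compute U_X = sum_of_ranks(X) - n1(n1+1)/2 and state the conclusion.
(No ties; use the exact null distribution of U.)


Step 1: Combine and sort all 13 observations; assign midranks.
sorted (value, group): (5,X), (7,X), (20,X), (21,X), (24,X), (26,X), (27,Y), (28,X), (29,X), (34,Y), (35,Y), (37,Y), (42,Y)
ranks: 5->1, 7->2, 20->3, 21->4, 24->5, 26->6, 27->7, 28->8, 29->9, 34->10, 35->11, 37->12, 42->13
Step 2: Rank sum for X: R1 = 1 + 2 + 3 + 4 + 5 + 6 + 8 + 9 = 38.
Step 3: U_X = R1 - n1(n1+1)/2 = 38 - 8*9/2 = 38 - 36 = 2.
       U_Y = n1*n2 - U_X = 40 - 2 = 38.
Step 4: No ties, so the exact null distribution of U (based on enumerating the C(13,8) = 1287 equally likely rank assignments) gives the two-sided p-value.
Step 5: p-value = 0.006216; compare to alpha = 0.05. reject H0.

U_X = 2, p = 0.006216, reject H0 at alpha = 0.05.


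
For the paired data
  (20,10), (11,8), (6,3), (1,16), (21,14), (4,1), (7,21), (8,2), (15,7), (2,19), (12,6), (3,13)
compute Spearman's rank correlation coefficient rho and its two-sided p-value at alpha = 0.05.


Step 1: Rank x and y separately (midranks; no ties here).
rank(x): 20->11, 11->8, 6->5, 1->1, 21->12, 4->4, 7->6, 8->7, 15->10, 2->2, 12->9, 3->3
rank(y): 10->7, 8->6, 3->3, 16->10, 14->9, 1->1, 21->12, 2->2, 7->5, 19->11, 6->4, 13->8
Step 2: d_i = R_x(i) - R_y(i); compute d_i^2.
  (11-7)^2=16, (8-6)^2=4, (5-3)^2=4, (1-10)^2=81, (12-9)^2=9, (4-1)^2=9, (6-12)^2=36, (7-2)^2=25, (10-5)^2=25, (2-11)^2=81, (9-4)^2=25, (3-8)^2=25
sum(d^2) = 340.
Step 3: rho = 1 - 6*340 / (12*(12^2 - 1)) = 1 - 2040/1716 = -0.188811.
Step 4: Under H0, t = rho * sqrt((n-2)/(1-rho^2)) = -0.6080 ~ t(10).
Step 5: Two-sided p-value from the t-distribution with 10 df = 0.556737.
Step 6: alpha = 0.05. fail to reject H0.

rho = -0.1888, p = 0.556737, fail to reject H0 at alpha = 0.05.


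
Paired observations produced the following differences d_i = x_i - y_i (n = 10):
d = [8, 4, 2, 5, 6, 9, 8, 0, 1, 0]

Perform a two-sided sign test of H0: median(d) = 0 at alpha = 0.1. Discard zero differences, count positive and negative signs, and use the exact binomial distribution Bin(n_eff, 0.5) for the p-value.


Step 1: Discard zero differences. Original n = 10; n_eff = number of nonzero differences = 8.
Nonzero differences (with sign): +8, +4, +2, +5, +6, +9, +8, +1
Step 2: Count signs: positive = 8, negative = 0.
Step 3: Under H0: P(positive) = 0.5, so the number of positives S ~ Bin(8, 0.5).
Step 4: Two-sided exact p-value = sum of Bin(8,0.5) probabilities at or below the observed probability = 0.007812.
Step 5: alpha = 0.1. reject H0.

n_eff = 8, pos = 8, neg = 0, p = 0.007812, reject H0.


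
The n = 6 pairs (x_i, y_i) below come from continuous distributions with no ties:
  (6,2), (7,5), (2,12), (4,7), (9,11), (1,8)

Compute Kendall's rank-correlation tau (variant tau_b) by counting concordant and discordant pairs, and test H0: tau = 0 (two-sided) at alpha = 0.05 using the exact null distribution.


Step 1: Enumerate the 15 unordered pairs (i,j) with i<j and classify each by sign(x_j-x_i) * sign(y_j-y_i).
  (1,2):dx=+1,dy=+3->C; (1,3):dx=-4,dy=+10->D; (1,4):dx=-2,dy=+5->D; (1,5):dx=+3,dy=+9->C
  (1,6):dx=-5,dy=+6->D; (2,3):dx=-5,dy=+7->D; (2,4):dx=-3,dy=+2->D; (2,5):dx=+2,dy=+6->C
  (2,6):dx=-6,dy=+3->D; (3,4):dx=+2,dy=-5->D; (3,5):dx=+7,dy=-1->D; (3,6):dx=-1,dy=-4->C
  (4,5):dx=+5,dy=+4->C; (4,6):dx=-3,dy=+1->D; (5,6):dx=-8,dy=-3->C
Step 2: C = 6, D = 9, total pairs = 15.
Step 3: tau = (C - D)/(n(n-1)/2) = (6 - 9)/15 = -0.200000.
Step 4: Exact two-sided p-value (enumerate n! = 720 permutations of y under H0): p = 0.719444.
Step 5: alpha = 0.05. fail to reject H0.

tau_b = -0.2000 (C=6, D=9), p = 0.719444, fail to reject H0.


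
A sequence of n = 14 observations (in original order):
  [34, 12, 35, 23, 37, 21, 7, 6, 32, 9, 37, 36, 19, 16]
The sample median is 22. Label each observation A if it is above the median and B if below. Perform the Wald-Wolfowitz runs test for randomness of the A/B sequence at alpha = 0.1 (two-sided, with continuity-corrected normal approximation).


Step 1: Compute median = 22; label A = above, B = below.
Labels in order: ABAAABBBABAABB  (n_A = 7, n_B = 7)
Step 2: Count runs R = 8.
Step 3: Under H0 (random ordering), E[R] = 2*n_A*n_B/(n_A+n_B) + 1 = 2*7*7/14 + 1 = 8.0000.
        Var[R] = 2*n_A*n_B*(2*n_A*n_B - n_A - n_B) / ((n_A+n_B)^2 * (n_A+n_B-1)) = 8232/2548 = 3.2308.
        SD[R] = 1.7974.
Step 4: R = E[R], so z = 0 with no continuity correction.
Step 5: Two-sided p-value via normal approximation = 2*(1 - Phi(|z|)) = 1.000000.
Step 6: alpha = 0.1. fail to reject H0.

R = 8, z = 0.0000, p = 1.000000, fail to reject H0.


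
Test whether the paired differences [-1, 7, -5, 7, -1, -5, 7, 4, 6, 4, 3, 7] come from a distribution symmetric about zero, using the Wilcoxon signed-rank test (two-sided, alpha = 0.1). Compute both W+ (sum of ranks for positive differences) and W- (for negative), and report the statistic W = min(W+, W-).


Step 1: Drop any zero differences (none here) and take |d_i|.
|d| = [1, 7, 5, 7, 1, 5, 7, 4, 6, 4, 3, 7]
Step 2: Midrank |d_i| (ties get averaged ranks).
ranks: |1|->1.5, |7|->10.5, |5|->6.5, |7|->10.5, |1|->1.5, |5|->6.5, |7|->10.5, |4|->4.5, |6|->8, |4|->4.5, |3|->3, |7|->10.5
Step 3: Attach original signs; sum ranks with positive sign and with negative sign.
W+ = 10.5 + 10.5 + 10.5 + 4.5 + 8 + 4.5 + 3 + 10.5 = 62
W- = 1.5 + 6.5 + 1.5 + 6.5 = 16
(Check: W+ + W- = 78 should equal n(n+1)/2 = 78.)
Step 4: Test statistic W = min(W+, W-) = 16.
Step 5: Ties in |d|, so use the tie-corrected normal approximation.
        E[W] = n(n+1)/4 = 12*13/4 = 39.
        Tie groups: |d|=1 (t=2), |d|=4 (t=2), |d|=5 (t=2), |d|=7 (t=4); sum(t^3 - t) = 78.
        Var[W] = n(n+1)(2n+1)/24 - sum(t^3-t)/48 = 3900/24 - 78/48 = 160.875.
        z = (W - E[W]) / sqrt(Var[W]) = (16 - 39) / 12.6837 = -1.8134.
        Two-sided p = 2*Phi(z) = 0.069777.
Step 6: alpha = 0.1. reject H0.

W+ = 62, W- = 16, W = min = 16, p = 0.069777, reject H0.


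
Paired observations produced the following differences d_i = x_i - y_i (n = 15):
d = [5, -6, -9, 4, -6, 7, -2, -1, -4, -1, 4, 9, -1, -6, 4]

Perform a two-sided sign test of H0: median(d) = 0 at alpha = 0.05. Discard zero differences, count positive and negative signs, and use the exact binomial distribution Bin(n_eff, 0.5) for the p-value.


Step 1: Discard zero differences. Original n = 15; n_eff = number of nonzero differences = 15.
Nonzero differences (with sign): +5, -6, -9, +4, -6, +7, -2, -1, -4, -1, +4, +9, -1, -6, +4
Step 2: Count signs: positive = 6, negative = 9.
Step 3: Under H0: P(positive) = 0.5, so the number of positives S ~ Bin(15, 0.5).
Step 4: Two-sided exact p-value = sum of Bin(15,0.5) probabilities at or below the observed probability = 0.607239.
Step 5: alpha = 0.05. fail to reject H0.

n_eff = 15, pos = 6, neg = 9, p = 0.607239, fail to reject H0.


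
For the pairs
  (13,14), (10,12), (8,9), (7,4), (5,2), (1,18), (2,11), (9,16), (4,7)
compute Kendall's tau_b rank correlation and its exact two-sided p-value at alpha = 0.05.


Step 1: Enumerate the 36 unordered pairs (i,j) with i<j and classify each by sign(x_j-x_i) * sign(y_j-y_i).
  (1,2):dx=-3,dy=-2->C; (1,3):dx=-5,dy=-5->C; (1,4):dx=-6,dy=-10->C; (1,5):dx=-8,dy=-12->C
  (1,6):dx=-12,dy=+4->D; (1,7):dx=-11,dy=-3->C; (1,8):dx=-4,dy=+2->D; (1,9):dx=-9,dy=-7->C
  (2,3):dx=-2,dy=-3->C; (2,4):dx=-3,dy=-8->C; (2,5):dx=-5,dy=-10->C; (2,6):dx=-9,dy=+6->D
  (2,7):dx=-8,dy=-1->C; (2,8):dx=-1,dy=+4->D; (2,9):dx=-6,dy=-5->C; (3,4):dx=-1,dy=-5->C
  (3,5):dx=-3,dy=-7->C; (3,6):dx=-7,dy=+9->D; (3,7):dx=-6,dy=+2->D; (3,8):dx=+1,dy=+7->C
  (3,9):dx=-4,dy=-2->C; (4,5):dx=-2,dy=-2->C; (4,6):dx=-6,dy=+14->D; (4,7):dx=-5,dy=+7->D
  (4,8):dx=+2,dy=+12->C; (4,9):dx=-3,dy=+3->D; (5,6):dx=-4,dy=+16->D; (5,7):dx=-3,dy=+9->D
  (5,8):dx=+4,dy=+14->C; (5,9):dx=-1,dy=+5->D; (6,7):dx=+1,dy=-7->D; (6,8):dx=+8,dy=-2->D
  (6,9):dx=+3,dy=-11->D; (7,8):dx=+7,dy=+5->C; (7,9):dx=+2,dy=-4->D; (8,9):dx=-5,dy=-9->C
Step 2: C = 20, D = 16, total pairs = 36.
Step 3: tau = (C - D)/(n(n-1)/2) = (20 - 16)/36 = 0.111111.
Step 4: Exact two-sided p-value (enumerate n! = 362880 permutations of y under H0): p = 0.761414.
Step 5: alpha = 0.05. fail to reject H0.

tau_b = 0.1111 (C=20, D=16), p = 0.761414, fail to reject H0.


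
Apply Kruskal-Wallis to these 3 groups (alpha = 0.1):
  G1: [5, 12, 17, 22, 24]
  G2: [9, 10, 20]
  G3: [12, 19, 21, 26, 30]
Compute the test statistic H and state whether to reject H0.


Step 1: Combine all N = 13 observations and assign midranks.
sorted (value, group, rank): (5,G1,1), (9,G2,2), (10,G2,3), (12,G1,4.5), (12,G3,4.5), (17,G1,6), (19,G3,7), (20,G2,8), (21,G3,9), (22,G1,10), (24,G1,11), (26,G3,12), (30,G3,13)
Step 2: Sum ranks within each group.
R_1 = 32.5 (n_1 = 5)
R_2 = 13 (n_2 = 3)
R_3 = 45.5 (n_3 = 5)
Step 3: H = 12/(N(N+1)) * sum(R_i^2/n_i) - 3(N+1)
     = 12/(13*14) * (32.5^2/5 + 13^2/3 + 45.5^2/5) - 3*14
     = 0.065934 * 681.633 - 42
     = 2.942857.
Step 4: Ties present; correction factor C = 1 - 6/(13^3 - 13) = 0.997253. Corrected H = 2.942857 / 0.997253 = 2.950964.
Step 5: Under H0, H ~ chi^2(2); p-value = 0.228668.
Step 6: alpha = 0.1. fail to reject H0.

H = 2.9510, df = 2, p = 0.228668, fail to reject H0.


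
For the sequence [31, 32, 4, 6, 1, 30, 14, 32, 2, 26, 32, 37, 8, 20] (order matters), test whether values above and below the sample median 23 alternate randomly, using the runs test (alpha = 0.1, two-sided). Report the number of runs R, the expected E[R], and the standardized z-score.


Step 1: Compute median = 23; label A = above, B = below.
Labels in order: AABBBABABAAABB  (n_A = 7, n_B = 7)
Step 2: Count runs R = 8.
Step 3: Under H0 (random ordering), E[R] = 2*n_A*n_B/(n_A+n_B) + 1 = 2*7*7/14 + 1 = 8.0000.
        Var[R] = 2*n_A*n_B*(2*n_A*n_B - n_A - n_B) / ((n_A+n_B)^2 * (n_A+n_B-1)) = 8232/2548 = 3.2308.
        SD[R] = 1.7974.
Step 4: R = E[R], so z = 0 with no continuity correction.
Step 5: Two-sided p-value via normal approximation = 2*(1 - Phi(|z|)) = 1.000000.
Step 6: alpha = 0.1. fail to reject H0.

R = 8, z = 0.0000, p = 1.000000, fail to reject H0.


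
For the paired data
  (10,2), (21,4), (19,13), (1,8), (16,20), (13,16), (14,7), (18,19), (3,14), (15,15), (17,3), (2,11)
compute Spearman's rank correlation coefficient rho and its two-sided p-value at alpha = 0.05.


Step 1: Rank x and y separately (midranks; no ties here).
rank(x): 10->4, 21->12, 19->11, 1->1, 16->8, 13->5, 14->6, 18->10, 3->3, 15->7, 17->9, 2->2
rank(y): 2->1, 4->3, 13->7, 8->5, 20->12, 16->10, 7->4, 19->11, 14->8, 15->9, 3->2, 11->6
Step 2: d_i = R_x(i) - R_y(i); compute d_i^2.
  (4-1)^2=9, (12-3)^2=81, (11-7)^2=16, (1-5)^2=16, (8-12)^2=16, (5-10)^2=25, (6-4)^2=4, (10-11)^2=1, (3-8)^2=25, (7-9)^2=4, (9-2)^2=49, (2-6)^2=16
sum(d^2) = 262.
Step 3: rho = 1 - 6*262 / (12*(12^2 - 1)) = 1 - 1572/1716 = 0.083916.
Step 4: Under H0, t = rho * sqrt((n-2)/(1-rho^2)) = 0.2663 ~ t(10).
Step 5: Two-sided p-value from the t-distribution with 10 df = 0.795415.
Step 6: alpha = 0.05. fail to reject H0.

rho = 0.0839, p = 0.795415, fail to reject H0 at alpha = 0.05.


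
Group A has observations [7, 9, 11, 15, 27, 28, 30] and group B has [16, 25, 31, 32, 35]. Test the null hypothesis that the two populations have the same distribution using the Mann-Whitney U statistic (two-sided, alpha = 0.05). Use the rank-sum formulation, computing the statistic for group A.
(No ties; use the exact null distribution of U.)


Step 1: Combine and sort all 12 observations; assign midranks.
sorted (value, group): (7,X), (9,X), (11,X), (15,X), (16,Y), (25,Y), (27,X), (28,X), (30,X), (31,Y), (32,Y), (35,Y)
ranks: 7->1, 9->2, 11->3, 15->4, 16->5, 25->6, 27->7, 28->8, 30->9, 31->10, 32->11, 35->12
Step 2: Rank sum for X: R1 = 1 + 2 + 3 + 4 + 7 + 8 + 9 = 34.
Step 3: U_X = R1 - n1(n1+1)/2 = 34 - 7*8/2 = 34 - 28 = 6.
       U_Y = n1*n2 - U_X = 35 - 6 = 29.
Step 4: No ties, so the exact null distribution of U (based on enumerating the C(12,7) = 792 equally likely rank assignments) gives the two-sided p-value.
Step 5: p-value = 0.073232; compare to alpha = 0.05. fail to reject H0.

U_X = 6, p = 0.073232, fail to reject H0 at alpha = 0.05.


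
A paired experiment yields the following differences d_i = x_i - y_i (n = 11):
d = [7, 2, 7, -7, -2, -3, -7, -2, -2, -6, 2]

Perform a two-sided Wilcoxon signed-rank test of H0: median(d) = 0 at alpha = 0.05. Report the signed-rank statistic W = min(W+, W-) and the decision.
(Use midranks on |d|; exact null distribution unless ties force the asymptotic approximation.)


Step 1: Drop any zero differences (none here) and take |d_i|.
|d| = [7, 2, 7, 7, 2, 3, 7, 2, 2, 6, 2]
Step 2: Midrank |d_i| (ties get averaged ranks).
ranks: |7|->9.5, |2|->3, |7|->9.5, |7|->9.5, |2|->3, |3|->6, |7|->9.5, |2|->3, |2|->3, |6|->7, |2|->3
Step 3: Attach original signs; sum ranks with positive sign and with negative sign.
W+ = 9.5 + 3 + 9.5 + 3 = 25
W- = 9.5 + 3 + 6 + 9.5 + 3 + 3 + 7 = 41
(Check: W+ + W- = 66 should equal n(n+1)/2 = 66.)
Step 4: Test statistic W = min(W+, W-) = 25.
Step 5: Ties in |d|, so use the tie-corrected normal approximation.
        E[W] = n(n+1)/4 = 11*12/4 = 33.
        Tie groups: |d|=2 (t=5), |d|=7 (t=4); sum(t^3 - t) = 180.
        Var[W] = n(n+1)(2n+1)/24 - sum(t^3-t)/48 = 3036/24 - 180/48 = 122.75.
        z = (W - E[W]) / sqrt(Var[W]) = (25 - 33) / 11.0793 = -0.7221.
        Two-sided p = 2*Phi(z) = 0.470252.
Step 6: alpha = 0.05. fail to reject H0.

W+ = 25, W- = 41, W = min = 25, p = 0.470252, fail to reject H0.
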